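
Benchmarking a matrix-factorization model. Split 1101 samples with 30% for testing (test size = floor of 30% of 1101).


Test = ⌊1101·30/100⌋ = 330
Train = 1101 - 330 = 771

Train: 771, Test: 330


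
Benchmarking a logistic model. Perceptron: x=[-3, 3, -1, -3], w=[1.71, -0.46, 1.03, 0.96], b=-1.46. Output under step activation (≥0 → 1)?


z = (-3)·(1.71) + (3)·(-0.46) + (-1)·(1.03) + (-3)·(0.96) - 1.46
  = -11.88
step(z) = 0 (z<0)

0


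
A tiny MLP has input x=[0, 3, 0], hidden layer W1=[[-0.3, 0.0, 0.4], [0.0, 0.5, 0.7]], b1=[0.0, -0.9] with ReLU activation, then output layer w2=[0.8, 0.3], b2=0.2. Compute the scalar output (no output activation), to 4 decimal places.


z1[0] = (-0.3)·(0) + (0.0)·(3) + (0.4)·(0) + 0.0 = 0.0
z1[1] = (0.0)·(0) + (0.5)·(3) + (0.7)·(0) - 0.9 = 0.6
h = ReLU(z1) = [0.0, 0.6]
output = (0.8)·(0.0) + (0.3)·(0.6) + 0.2 = 0.38

0.38


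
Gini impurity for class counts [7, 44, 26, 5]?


Probabilities: [7/82, 44/82, 26/82, 5/82] ≈ [0.0854, 0.5366, 0.3171, 0.061]
Σpᵢ² = (49 + 1936 + 676 + 25)/82² = 2686/6724
Gini = 1 - Σpᵢ² = 1 - 2686/6724 = 0.6005

0.6005


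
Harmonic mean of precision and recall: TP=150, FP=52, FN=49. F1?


Precision = 150/202 = 0.7426
Recall = 150/199 = 0.7538
F1 = 2·P·R/(P+R) = 2·TP/(2·TP+FP+FN) = 300/(300+52+49) = 300/401 = 0.7481

0.7481


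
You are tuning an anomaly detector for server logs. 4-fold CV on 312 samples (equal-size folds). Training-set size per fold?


Fold size = 312/4 = 78
Training per fold = 312 - 78 = 234

234


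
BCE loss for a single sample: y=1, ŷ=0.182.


BCE = -[y·ln(p) + (1-y)·ln(1-p)]
= -1·ln(0.182) - 0
= -ln(0.182) = 1.7037

1.7037


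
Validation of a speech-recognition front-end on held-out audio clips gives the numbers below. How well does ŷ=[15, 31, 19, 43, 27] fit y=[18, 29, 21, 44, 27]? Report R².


ȳ = 27.8
SS_res = Σ(y-ŷ)² = 18
SS_tot = Σ(y-ȳ)² = 406.8
R² = 1 - SS_res/SS_tot = 1 - 0.0442 = 0.9558

0.9558


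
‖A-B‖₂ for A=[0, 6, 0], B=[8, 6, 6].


d = √((0-8)² + (6-6)² + (0-6)²)
  = √(64 + 0 + 36)
  = √100 = 10.0

10.0


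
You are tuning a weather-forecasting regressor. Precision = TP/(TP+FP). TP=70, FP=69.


Precision = TP/(TP+FP)
= 70/(70+69)
= 70/139 = 50.36%

50.36%


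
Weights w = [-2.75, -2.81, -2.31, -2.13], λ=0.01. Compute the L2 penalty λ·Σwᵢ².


‖w‖₂² = (-2.75)² + (-2.81)² + (-2.31)² + (-2.13)²
     = 7.5625 + 7.8961 + 5.3361 + 4.5369
     = 25.3316
λ·‖w‖₂² = 0.01·25.3316 = 0.253316

0.253316


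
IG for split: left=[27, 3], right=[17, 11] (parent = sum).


Parent = [44, 14], H_parent = 0.7973
H_left = 0.469 (n=30), H_right = 0.9666 (n=28)
H_children = (30/58)·0.469 + (28/58)·0.9666 = 0.7092
IG = 0.7973 - 0.7092 = 0.0881

0.0881


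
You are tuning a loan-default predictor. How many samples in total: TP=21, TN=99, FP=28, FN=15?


Total = TP + TN + FP + FN
= 21 + 99 + 28 + 15
= 163
(Predicted positive: 49, predicted negative: 114)

163


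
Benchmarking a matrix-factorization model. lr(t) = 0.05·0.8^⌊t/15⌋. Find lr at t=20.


n_drops = ⌊20/15⌋ = 1
lr = 0.05·0.8^1 = 0.05·0.8 = 0.04

0.04


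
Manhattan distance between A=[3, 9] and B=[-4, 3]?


d = |3+ 4| + |9-3|
  = 7 + 6
  = 13

13


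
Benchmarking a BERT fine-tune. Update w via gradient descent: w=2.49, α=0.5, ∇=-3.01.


w_new = w - α·∇
= 2.49 - 0.5·-3.01
= 2.49 + 1.505
= 3.995

3.995


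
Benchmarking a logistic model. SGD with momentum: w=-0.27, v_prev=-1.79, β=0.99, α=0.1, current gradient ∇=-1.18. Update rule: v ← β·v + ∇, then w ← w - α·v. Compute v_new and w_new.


v_new = 0.99·-1.79 - 1.18 = -1.7721 - 1.18 = -2.9521
w_new = -0.27 - 0.1·-2.9521 = -0.27 + 0.29521 = 0.02521

v_new=-2.9521, w_new=0.02521


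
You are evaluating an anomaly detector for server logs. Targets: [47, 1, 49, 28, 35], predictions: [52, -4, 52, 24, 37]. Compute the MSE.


Squared errors: (47-52)²=25, (1+ 4)²=25, (49-52)²=9, (28-24)²=16, (35-37)²=4
Sum = 79
MSE = 79/5 = 79/5

79/5


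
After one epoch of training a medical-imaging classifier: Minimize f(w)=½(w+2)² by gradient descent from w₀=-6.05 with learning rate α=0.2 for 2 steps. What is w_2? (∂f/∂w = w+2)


step 1: grad = -6.05+2 = -4.05; w = -6.05 - 0.2·(-4.05) = -5.24
step 2: grad = -5.24+2 = -3.24; w = -5.24 - 0.2·(-3.24) = -4.592

-4.592


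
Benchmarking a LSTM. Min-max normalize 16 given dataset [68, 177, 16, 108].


min=16, max=177
(16-16)/(177-16) = 0/161 = 0.0

0.0


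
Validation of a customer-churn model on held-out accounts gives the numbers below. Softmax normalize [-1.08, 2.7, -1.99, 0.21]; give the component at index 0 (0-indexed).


Exponentials: e^-1.08=0.3396, e^2.7=14.8797, e^-1.99=0.1367, e^0.21=1.2337
Sum = 16.5897
Softmax = [0.0205, 0.8969, 0.0082, 0.0744]
p[0] = 0.3396/16.5897 = 0.0205

0.0205


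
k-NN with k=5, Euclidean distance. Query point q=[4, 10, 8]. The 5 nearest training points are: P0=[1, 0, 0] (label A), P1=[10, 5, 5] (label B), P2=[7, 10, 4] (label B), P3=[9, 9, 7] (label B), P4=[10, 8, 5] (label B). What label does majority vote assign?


d(q,P0) = 13.1529  (label A)
d(q,P1) = 8.3666  (label B)
d(q,P2) = 5.0  (label B)
d(q,P3) = 5.1962  (label B)
d(q,P4) = 7.0  (label B)
Votes: A=1, B=4
Majority → B

B


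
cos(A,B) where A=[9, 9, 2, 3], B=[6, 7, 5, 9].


A·B = 9·6 + 9·7 + 2·5 + 3·9 = 154
‖A‖ = √175 = 13.2288, ‖B‖ = √191 = 13.8203
cos = 154/(√175·√191) = 154/√33425 = 0.8423

0.8423


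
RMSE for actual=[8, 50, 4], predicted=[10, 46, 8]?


MSE = 36/3 = 12
RMSE = √(36/3) = 3.4641

3.4641


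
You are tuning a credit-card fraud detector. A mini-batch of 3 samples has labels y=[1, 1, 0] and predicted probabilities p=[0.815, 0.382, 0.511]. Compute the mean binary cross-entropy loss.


L[0] = -ln(0.815) = 0.2046
L[1] = -ln(0.382) = 0.9623
L[2] = -ln(1-0.511) = -ln(0.489) = 0.7154
mean = (0.2046 + 0.9623 + 0.7154)/3 = 0.6274

0.6274


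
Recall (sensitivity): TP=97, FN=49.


Recall = TP/(TP+FN)
= 97/(97+49)
= 97/146 = 66.44%

66.44%


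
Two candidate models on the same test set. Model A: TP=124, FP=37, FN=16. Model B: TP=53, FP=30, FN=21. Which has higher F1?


Model A: P=124/161=0.7702, R=124/140=0.8857, F1=2PR/(P+R)=2TP/(2TP+FP+FN)=248/301=0.8239
Model B: P=53/83=0.6386, R=53/74=0.7162, F1=2PR/(P+R)=2TP/(2TP+FP+FN)=106/157=0.6752
0.8239 > 0.6752 → Model A

Model A


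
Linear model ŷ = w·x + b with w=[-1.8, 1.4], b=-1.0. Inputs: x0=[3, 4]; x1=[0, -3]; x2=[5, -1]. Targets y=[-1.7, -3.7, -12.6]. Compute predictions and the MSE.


ŷ0 = (-1.8)·(3) + (1.4)·(4) - 1.0 = -0.8
ŷ1 = (-1.8)·(0) + (1.4)·(-3) - 1.0 = -5.2
ŷ2 = (-1.8)·(5) + (1.4)·(-1) - 1.0 = -11.4
errors² = [0.81, 2.25, 1.44]
MSE = 4.5000/3 = 1.5

1.5


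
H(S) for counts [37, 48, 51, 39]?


Probabilities: [37/175, 48/175, 51/175, 39/175] ≈ [0.2114, 0.2743, 0.2914, 0.2229]
H = -((37/175)·log₂(37/175) + (48/175)·log₂(48/175) + (51/175)·log₂(51/175) + (39/175)·log₂(39/175))
  = 1.9869 bits

1.9869 bits


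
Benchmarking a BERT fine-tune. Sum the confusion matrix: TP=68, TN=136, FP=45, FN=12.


Total = TP + TN + FP + FN
= 68 + 136 + 45 + 12
= 261
(Predicted positive: 113, predicted negative: 148)

261


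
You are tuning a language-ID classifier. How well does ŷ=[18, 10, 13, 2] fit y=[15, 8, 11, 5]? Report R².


ȳ = 9.75
SS_res = Σ(y-ŷ)² = 26
SS_tot = Σ(y-ȳ)² = 54.75
R² = 1 - SS_res/SS_tot = 1 - 0.4749 = 0.5251

0.5251


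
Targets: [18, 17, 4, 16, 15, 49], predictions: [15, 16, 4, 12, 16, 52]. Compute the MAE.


Absolute errors: |18-15|=3, |17-16|=1, |4-4|=0, |16-12|=4, |15-16|=1, |49-52|=3
Sum = 12
MAE = 12/6 = 2

2


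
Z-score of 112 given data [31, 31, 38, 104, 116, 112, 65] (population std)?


μ = 71, σ = 36.0951
z = (112 - 71)/36.0951 = 1.1359

1.1359


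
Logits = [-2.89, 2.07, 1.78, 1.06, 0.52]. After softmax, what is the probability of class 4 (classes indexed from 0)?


Exponentials: e^-2.89=0.0556, e^2.07=7.9248, e^1.78=5.9299, e^1.06=2.8864, e^0.52=1.682
Sum = 18.4787
Softmax = [0.003, 0.4289, 0.3209, 0.1562, 0.091]
p[4] = 1.682/18.4787 = 0.091

0.091


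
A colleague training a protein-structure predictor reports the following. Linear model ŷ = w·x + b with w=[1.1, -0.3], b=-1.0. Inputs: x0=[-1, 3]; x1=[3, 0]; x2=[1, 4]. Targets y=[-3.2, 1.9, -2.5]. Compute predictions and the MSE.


ŷ0 = (1.1)·(-1) + (-0.3)·(3) - 1.0 = -3.0
ŷ1 = (1.1)·(3) + (-0.3)·(0) - 1.0 = 2.3
ŷ2 = (1.1)·(1) + (-0.3)·(4) - 1.0 = -1.1
errors² = [0.04, 0.16, 1.96]
MSE = 2.1600/3 = 0.72

0.72


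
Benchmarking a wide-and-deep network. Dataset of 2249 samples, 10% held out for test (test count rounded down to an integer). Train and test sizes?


Test = ⌊2249·10/100⌋ = 224
Train = 2249 - 224 = 2025

Train: 2025, Test: 224


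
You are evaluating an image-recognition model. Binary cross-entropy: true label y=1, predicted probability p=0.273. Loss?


BCE = -[y·ln(p) + (1-y)·ln(1-p)]
= -1·ln(0.273) - 0
= -ln(0.273) = 1.2983

1.2983


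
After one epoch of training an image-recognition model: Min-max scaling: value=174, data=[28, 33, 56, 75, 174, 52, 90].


min=28, max=174
(174-28)/(174-28) = 146/146 = 1.0

1.0


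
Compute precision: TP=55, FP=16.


Precision = TP/(TP+FP)
= 55/(55+16)
= 55/71 = 77.46%

77.46%


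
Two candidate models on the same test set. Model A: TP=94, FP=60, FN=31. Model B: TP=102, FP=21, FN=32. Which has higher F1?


Model A: P=94/154=0.6104, R=94/125=0.752, F1=2PR/(P+R)=2TP/(2TP+FP+FN)=188/279=0.6738
Model B: P=102/123=0.8293, R=102/134=0.7612, F1=2PR/(P+R)=2TP/(2TP+FP+FN)=204/257=0.7938
0.6738 < 0.7938 → Model B

Model B


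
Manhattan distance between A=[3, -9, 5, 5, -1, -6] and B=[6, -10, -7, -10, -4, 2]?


d = |3-6| + |-9+ 10| + |5+ 7| + |5+ 10| + |-1+ 4| + |-6-2|
  = 3 + 1 + 12 + 15 + 3 + 8
  = 42

42


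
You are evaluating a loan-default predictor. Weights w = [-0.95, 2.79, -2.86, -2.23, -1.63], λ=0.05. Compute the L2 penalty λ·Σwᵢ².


‖w‖₂² = (-0.95)² + (2.79)² + (-2.86)² + (-2.23)² + (-1.63)²
     = 0.9025 + 7.7841 + 8.1796 + 4.9729 + 2.6569
     = 24.496
λ·‖w‖₂² = 0.05·24.496 = 1.2248

1.2248


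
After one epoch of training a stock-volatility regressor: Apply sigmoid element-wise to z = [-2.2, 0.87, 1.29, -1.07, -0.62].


σ(-2.2) = 1/(1+e^2.2) = 0.0998
σ(0.87) = 1/(1+e^-0.87) = 0.7047
σ(1.29) = 1/(1+e^-1.29) = 0.7841
σ(-1.07) = 1/(1+e^1.07) = 0.2554
σ(-0.62) = 1/(1+e^0.62) = 0.3498
result = [0.0998, 0.7047, 0.7841, 0.2554, 0.3498]

[0.0998, 0.7047, 0.7841, 0.2554, 0.3498]


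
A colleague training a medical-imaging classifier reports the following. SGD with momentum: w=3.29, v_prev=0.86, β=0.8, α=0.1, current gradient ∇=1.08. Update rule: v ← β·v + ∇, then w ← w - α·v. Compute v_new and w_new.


v_new = 0.8·0.86 + 1.08 = 0.688 + 1.08 = 1.768
w_new = 3.29 - 0.1·1.768 = 3.29 - 0.1768 = 3.1132

v_new=1.768, w_new=3.1132


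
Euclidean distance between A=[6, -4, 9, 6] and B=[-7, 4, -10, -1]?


d = √((6+ 7)² + (-4-4)² + (9+ 10)² + (6+ 1)²)
  = √(169 + 64 + 361 + 49)
  = √643 = 25.3574

25.3574


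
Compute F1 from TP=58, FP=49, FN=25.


Precision = 58/107 = 0.5421
Recall = 58/83 = 0.6988
F1 = 2·P·R/(P+R) = 2·TP/(2·TP+FP+FN) = 116/(116+49+25) = 116/190 = 0.6105

0.6105


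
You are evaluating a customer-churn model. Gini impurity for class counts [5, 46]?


Probabilities: [5/51, 46/51] ≈ [0.098, 0.902]
Σpᵢ² = (25 + 2116)/51² = 2141/2601
Gini = 1 - Σpᵢ² = 1 - 2141/2601 = 0.1769

0.1769


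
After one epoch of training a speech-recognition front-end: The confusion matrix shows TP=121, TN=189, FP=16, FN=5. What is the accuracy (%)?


Accuracy = (TP+TN)/(TP+TN+FP+FN)
= (121+189)/(331)
= 310/331 = 93.66%

93.66%


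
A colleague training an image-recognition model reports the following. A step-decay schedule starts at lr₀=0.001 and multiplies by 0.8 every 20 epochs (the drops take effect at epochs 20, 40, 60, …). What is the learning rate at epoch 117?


n_drops = ⌊117/20⌋ = 5
lr = 0.001·0.8^5 = 0.001·0.32768 = 0.00032768

0.00032768


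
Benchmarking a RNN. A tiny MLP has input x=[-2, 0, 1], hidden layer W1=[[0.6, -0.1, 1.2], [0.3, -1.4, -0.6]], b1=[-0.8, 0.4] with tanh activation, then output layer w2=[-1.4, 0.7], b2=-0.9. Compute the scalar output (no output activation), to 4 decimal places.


z1[0] = (0.6)·(-2) + (-0.1)·(0) + (1.2)·(1) - 0.8 = -0.8
z1[1] = (0.3)·(-2) + (-1.4)·(0) + (-0.6)·(1) + 0.4 = -0.8
h = tanh(z1) = [-0.664, -0.664]
output = (-1.4)·(-0.664) + (0.7)·(-0.664) - 0.9 = -0.4352

-0.4352


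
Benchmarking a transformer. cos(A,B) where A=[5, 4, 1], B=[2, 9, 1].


A·B = 5·2 + 4·9 + 1·1 = 47
‖A‖ = √42 = 6.4807, ‖B‖ = √86 = 9.2736
cos = 47/(√42·√86) = 47/√3612 = 0.782

0.782


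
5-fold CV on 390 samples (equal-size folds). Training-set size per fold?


Fold size = 390/5 = 78
Training per fold = 390 - 78 = 312

312


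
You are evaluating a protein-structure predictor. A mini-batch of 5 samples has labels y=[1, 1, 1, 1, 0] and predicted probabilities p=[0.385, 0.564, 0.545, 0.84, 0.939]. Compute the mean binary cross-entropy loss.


L[0] = -ln(0.385) = 0.9545
L[1] = -ln(0.564) = 0.5727
L[2] = -ln(0.545) = 0.607
L[3] = -ln(0.84) = 0.1744
L[4] = -ln(1-0.939) = -ln(0.061) = 2.7969
mean = (0.9545 + 0.5727 + 0.607 + 0.1744 + 2.7969)/5 = 1.0211

1.0211


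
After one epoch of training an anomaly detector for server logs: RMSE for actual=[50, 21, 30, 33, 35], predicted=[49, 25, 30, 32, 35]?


MSE = 18/5 = 3.6
RMSE = √(18/5) = 1.8974

1.8974


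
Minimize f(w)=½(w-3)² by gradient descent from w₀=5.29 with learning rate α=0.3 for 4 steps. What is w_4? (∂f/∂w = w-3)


step 1: grad = 5.29-3 = 2.29; w = 5.29 - 0.3·(2.29) = 4.603
step 2: grad = 4.603-3 = 1.603; w = 4.603 - 0.3·(1.603) = 4.1221
step 3: grad = 4.1221-3 = 1.1221; w = 4.1221 - 0.3·(1.1221) = 3.78547
step 4: grad = 3.78547-3 = 0.78547; w = 3.78547 - 0.3·(0.78547) = 3.549829

3.549829


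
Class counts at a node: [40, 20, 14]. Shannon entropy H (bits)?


Probabilities: [40/74, 20/74, 14/74] ≈ [0.5405, 0.2703, 0.1892]
H = -((40/74)·log₂(40/74) + (20/74)·log₂(20/74) + (14/74)·log₂(14/74))
  = 1.4443 bits

1.4443 bits


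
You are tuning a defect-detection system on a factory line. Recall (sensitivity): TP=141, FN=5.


Recall = TP/(TP+FN)
= 141/(141+5)
= 141/146 = 96.58%

96.58%


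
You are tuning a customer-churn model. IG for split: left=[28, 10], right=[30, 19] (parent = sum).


Parent = [58, 29], H_parent = 0.9183
H_left = 0.8315 (n=38), H_right = 0.9633 (n=49)
H_children = (38/87)·0.8315 + (49/87)·0.9633 = 0.9057
IG = 0.9183 - 0.9057 = 0.0126

0.0126


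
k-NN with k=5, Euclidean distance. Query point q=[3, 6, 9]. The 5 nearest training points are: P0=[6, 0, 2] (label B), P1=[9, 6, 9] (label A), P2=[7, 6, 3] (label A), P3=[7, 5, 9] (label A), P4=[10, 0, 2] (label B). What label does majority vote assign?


d(q,P0) = 9.6954  (label B)
d(q,P1) = 6.0  (label A)
d(q,P2) = 7.2111  (label A)
d(q,P3) = 4.1231  (label A)
d(q,P4) = 11.5758  (label B)
Votes: A=3, B=2
Majority → A

A


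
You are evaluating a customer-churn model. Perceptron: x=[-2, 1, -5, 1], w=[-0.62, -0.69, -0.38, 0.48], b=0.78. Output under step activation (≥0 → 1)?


z = (-2)·(-0.62) + (1)·(-0.69) + (-5)·(-0.38) + (1)·(0.48) + 0.78
  = 3.71
step(z) = 1 (z≥0)

1


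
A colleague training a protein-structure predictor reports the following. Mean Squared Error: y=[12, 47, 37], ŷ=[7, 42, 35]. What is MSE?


Squared errors: (12-7)²=25, (47-42)²=25, (37-35)²=4
Sum = 54
MSE = 54/3 = 18

18


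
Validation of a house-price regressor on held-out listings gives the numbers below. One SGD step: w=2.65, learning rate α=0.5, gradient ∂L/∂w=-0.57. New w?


w_new = w - α·∇
= 2.65 - 0.5·-0.57
= 2.65 + 0.285
= 2.935

2.935


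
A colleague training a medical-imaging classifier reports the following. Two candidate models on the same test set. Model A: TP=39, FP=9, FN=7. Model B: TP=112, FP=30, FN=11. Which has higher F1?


Model A: P=39/48=0.8125, R=39/46=0.8478, F1=2PR/(P+R)=2TP/(2TP+FP+FN)=78/94=0.8298
Model B: P=112/142=0.7887, R=112/123=0.9106, F1=2PR/(P+R)=2TP/(2TP+FP+FN)=224/265=0.8453
0.8298 < 0.8453 → Model B

Model B


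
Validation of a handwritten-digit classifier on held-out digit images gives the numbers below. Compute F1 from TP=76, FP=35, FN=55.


Precision = 76/111 = 0.6847
Recall = 76/131 = 0.5802
F1 = 2·P·R/(P+R) = 2·TP/(2·TP+FP+FN) = 152/(152+35+55) = 152/242 = 0.6281

0.6281


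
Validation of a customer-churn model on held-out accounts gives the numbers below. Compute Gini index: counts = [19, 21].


Probabilities: [19/40, 21/40] ≈ [0.475, 0.525]
Σpᵢ² = (361 + 441)/40² = 802/1600
Gini = 1 - Σpᵢ² = 1 - 802/1600 = 0.4988

0.4988


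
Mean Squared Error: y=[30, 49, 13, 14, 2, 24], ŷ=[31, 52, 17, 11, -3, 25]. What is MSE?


Squared errors: (30-31)²=1, (49-52)²=9, (13-17)²=16, (14-11)²=9, (2+ 3)²=25, (24-25)²=1
Sum = 61
MSE = 61/6 = 61/6

61/6


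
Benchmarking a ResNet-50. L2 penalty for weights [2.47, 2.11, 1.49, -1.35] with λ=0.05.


‖w‖₂² = (2.47)² + (2.11)² + (1.49)² + (-1.35)²
     = 6.1009 + 4.4521 + 2.2201 + 1.8225
     = 14.5956
λ·‖w‖₂² = 0.05·14.5956 = 0.72978

0.72978


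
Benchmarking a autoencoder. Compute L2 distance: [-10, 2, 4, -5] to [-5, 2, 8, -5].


d = √((-10+ 5)² + (2-2)² + (4-8)² + (-5+ 5)²)
  = √(25 + 0 + 16 + 0)
  = √41 = 6.4031

6.4031


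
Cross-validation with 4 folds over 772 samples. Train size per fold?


Fold size = 772/4 = 193
Training per fold = 772 - 193 = 579

579


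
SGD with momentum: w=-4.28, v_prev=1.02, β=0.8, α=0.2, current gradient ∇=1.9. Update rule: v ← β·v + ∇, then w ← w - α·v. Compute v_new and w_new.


v_new = 0.8·1.02 + 1.9 = 0.816 + 1.9 = 2.716
w_new = -4.28 - 0.2·2.716 = -4.28 - 0.5432 = -4.8232

v_new=2.716, w_new=-4.8232


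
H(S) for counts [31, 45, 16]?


Probabilities: [31/92, 45/92, 16/92] ≈ [0.337, 0.4891, 0.1739]
H = -((31/92)·log₂(31/92) + (45/92)·log₂(45/92) + (16/92)·log₂(16/92))
  = 1.4723 bits

1.4723 bits


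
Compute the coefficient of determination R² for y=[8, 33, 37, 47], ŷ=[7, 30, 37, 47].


ȳ = 31.25
SS_res = Σ(y-ŷ)² = 10
SS_tot = Σ(y-ȳ)² = 824.75
R² = 1 - SS_res/SS_tot = 1 - 0.0121 = 0.9879

0.9879


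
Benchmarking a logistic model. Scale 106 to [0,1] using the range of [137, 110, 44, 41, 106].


min=41, max=137
(106-41)/(137-41) = 65/96 = 0.6771

0.6771


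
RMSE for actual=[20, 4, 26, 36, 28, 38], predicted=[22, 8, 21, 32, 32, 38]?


MSE = 77/6 = 12.8333
RMSE = √(77/6) = 3.5824

3.5824


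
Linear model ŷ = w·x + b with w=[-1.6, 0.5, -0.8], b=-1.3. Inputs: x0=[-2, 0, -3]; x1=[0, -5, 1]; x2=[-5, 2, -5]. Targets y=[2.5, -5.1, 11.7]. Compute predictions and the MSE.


ŷ0 = (-1.6)·(-2) + (0.5)·(0) + (-0.8)·(-3) - 1.3 = 4.3
ŷ1 = (-1.6)·(0) + (0.5)·(-5) + (-0.8)·(1) - 1.3 = -4.6
ŷ2 = (-1.6)·(-5) + (0.5)·(2) + (-0.8)·(-5) - 1.3 = 11.7
errors² = [3.24, 0.25, 0.0]
MSE = 3.4900/3 = 1.1633

1.1633


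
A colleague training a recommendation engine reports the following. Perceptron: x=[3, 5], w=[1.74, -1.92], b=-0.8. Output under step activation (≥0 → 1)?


z = (3)·(1.74) + (5)·(-1.92) - 0.8
  = -5.18
step(z) = 0 (z<0)

0


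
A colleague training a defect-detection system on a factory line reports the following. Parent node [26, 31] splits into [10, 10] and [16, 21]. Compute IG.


Parent = [26, 31], H_parent = 0.9944
H_left = 1 (n=20), H_right = 0.9868 (n=37)
H_children = (20/57)·1 + (37/57)·0.9868 = 0.9914
IG = 0.9944 - 0.9914 = 0.003

0.003


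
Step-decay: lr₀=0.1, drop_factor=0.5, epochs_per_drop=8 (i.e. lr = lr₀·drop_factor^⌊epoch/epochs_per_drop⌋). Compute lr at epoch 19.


n_drops = ⌊19/8⌋ = 2
lr = 0.1·0.5^2 = 0.1·0.25 = 0.025

0.025


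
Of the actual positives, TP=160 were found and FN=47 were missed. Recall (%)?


Recall = TP/(TP+FN)
= 160/(160+47)
= 160/207 = 77.29%

77.29%


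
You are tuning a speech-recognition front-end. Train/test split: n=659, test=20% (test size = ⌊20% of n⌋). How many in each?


Test = ⌊659·20/100⌋ = 131
Train = 659 - 131 = 528

Train: 528, Test: 131


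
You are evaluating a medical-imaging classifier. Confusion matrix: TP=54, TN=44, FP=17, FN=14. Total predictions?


Total = TP + TN + FP + FN
= 54 + 44 + 17 + 14
= 129
(Predicted positive: 71, predicted negative: 58)

129


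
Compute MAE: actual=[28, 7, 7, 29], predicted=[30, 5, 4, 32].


Absolute errors: |28-30|=2, |7-5|=2, |7-4|=3, |29-32|=3
Sum = 10
MAE = 10/4 = 5/2

5/2


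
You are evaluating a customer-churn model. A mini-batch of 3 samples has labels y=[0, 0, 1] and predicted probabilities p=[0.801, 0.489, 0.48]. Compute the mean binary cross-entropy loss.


L[0] = -ln(1-0.801) = -ln(0.199) = 1.6145
L[1] = -ln(1-0.489) = -ln(0.511) = 0.6714
L[2] = -ln(0.48) = 0.734
mean = (1.6145 + 0.6714 + 0.734)/3 = 1.0066

1.0066


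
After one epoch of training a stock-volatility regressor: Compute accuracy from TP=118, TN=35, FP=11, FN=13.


Accuracy = (TP+TN)/(TP+TN+FP+FN)
= (118+35)/(177)
= 153/177 = 86.44%

86.44%


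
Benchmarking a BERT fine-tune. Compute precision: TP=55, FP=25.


Precision = TP/(TP+FP)
= 55/(55+25)
= 55/80 = 68.75%

68.75%


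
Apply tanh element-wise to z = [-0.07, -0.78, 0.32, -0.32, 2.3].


tanh(-0.07) = -0.0699
tanh(-0.78) = -0.6527
tanh(0.32) = 0.3095
tanh(-0.32) = -0.3095
tanh(2.3) = 0.9801
result = [-0.0699, -0.6527, 0.3095, -0.3095, 0.9801]

[-0.0699, -0.6527, 0.3095, -0.3095, 0.9801]


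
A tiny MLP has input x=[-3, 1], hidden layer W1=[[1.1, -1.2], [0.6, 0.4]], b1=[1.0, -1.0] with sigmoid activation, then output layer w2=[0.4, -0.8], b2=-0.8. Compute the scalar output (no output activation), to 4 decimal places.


z1[0] = (1.1)·(-3) + (-1.2)·(1) + 1.0 = -3.5
z1[1] = (0.6)·(-3) + (0.4)·(1) - 1.0 = -2.4
h = sigmoid(z1) = [0.0293, 0.0832]
output = (0.4)·(0.0293) + (-0.8)·(0.0832) - 0.8 = -0.8548

-0.8548


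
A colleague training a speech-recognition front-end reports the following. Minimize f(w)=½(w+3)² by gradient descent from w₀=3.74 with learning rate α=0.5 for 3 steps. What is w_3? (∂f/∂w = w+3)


step 1: grad = 3.74+3 = 6.74; w = 3.74 - 0.5·(6.74) = 0.37
step 2: grad = 0.37+3 = 3.37; w = 0.37 - 0.5·(3.37) = -1.315
step 3: grad = -1.315+3 = 1.685; w = -1.315 - 0.5·(1.685) = -2.1575

-2.1575


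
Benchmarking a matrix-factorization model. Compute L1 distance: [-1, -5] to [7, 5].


d = |-1-7| + |-5-5|
  = 8 + 10
  = 18

18


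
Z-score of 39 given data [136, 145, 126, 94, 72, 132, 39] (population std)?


μ = 106.2857, σ = 36.421
z = (39 - 106.2857)/36.421 = -1.8474

-1.8474


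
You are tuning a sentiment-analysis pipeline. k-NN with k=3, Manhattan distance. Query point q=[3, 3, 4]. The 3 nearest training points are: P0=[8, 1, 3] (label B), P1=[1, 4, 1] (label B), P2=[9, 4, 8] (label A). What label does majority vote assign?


d(q,P0) = 8  (label B)
d(q,P1) = 6  (label B)
d(q,P2) = 11  (label A)
Votes: A=1, B=2
Majority → B

B


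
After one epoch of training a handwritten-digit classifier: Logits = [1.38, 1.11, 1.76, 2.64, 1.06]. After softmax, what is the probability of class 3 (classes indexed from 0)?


Exponentials: e^1.38=3.9749, e^1.11=3.0344, e^1.76=5.8124, e^2.64=14.0132, e^1.06=2.8864
Sum = 29.7213
Softmax = [0.1337, 0.1021, 0.1956, 0.4715, 0.0971]
p[3] = 14.0132/29.7213 = 0.4715

0.4715


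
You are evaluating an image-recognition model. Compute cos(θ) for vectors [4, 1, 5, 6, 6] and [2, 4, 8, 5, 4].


A·B = 4·2 + 1·4 + 5·8 + 6·5 + 6·4 = 106
‖A‖ = √114 = 10.6771, ‖B‖ = √125 = 11.1803
cos = 106/(√114·√125) = 106/√14250 = 0.888

0.888


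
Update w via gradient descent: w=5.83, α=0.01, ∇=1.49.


w_new = w - α·∇
= 5.83 - 0.01·1.49
= 5.83 - 0.0149
= 5.8151

5.8151


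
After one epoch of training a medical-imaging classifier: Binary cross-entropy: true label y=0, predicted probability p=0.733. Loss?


BCE = -[y·ln(p) + (1-y)·ln(1-p)]
= -0 - 1·ln(1-0.733)
= -ln(0.267) = 1.3205

1.3205


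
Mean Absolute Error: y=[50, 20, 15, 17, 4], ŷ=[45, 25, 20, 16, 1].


Absolute errors: |50-45|=5, |20-25|=5, |15-20|=5, |17-16|=1, |4-1|=3
Sum = 19
MAE = 19/5 = 19/5

19/5


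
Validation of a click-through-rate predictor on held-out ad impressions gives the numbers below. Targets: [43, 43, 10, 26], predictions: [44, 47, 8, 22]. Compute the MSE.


Squared errors: (43-44)²=1, (43-47)²=16, (10-8)²=4, (26-22)²=16
Sum = 37
MSE = 37/4 = 37/4

37/4


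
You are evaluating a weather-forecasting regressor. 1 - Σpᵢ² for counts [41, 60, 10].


Probabilities: [41/111, 60/111, 10/111] ≈ [0.3694, 0.5405, 0.0901]
Σpᵢ² = (1681 + 3600 + 100)/111² = 5381/12321
Gini = 1 - Σpᵢ² = 1 - 5381/12321 = 0.5633

0.5633


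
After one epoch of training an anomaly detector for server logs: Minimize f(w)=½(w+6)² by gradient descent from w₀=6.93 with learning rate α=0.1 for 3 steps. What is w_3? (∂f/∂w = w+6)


step 1: grad = 6.93+6 = 12.93; w = 6.93 - 0.1·(12.93) = 5.637
step 2: grad = 5.637+6 = 11.637; w = 5.637 - 0.1·(11.637) = 4.4733
step 3: grad = 4.4733+6 = 10.4733; w = 4.4733 - 0.1·(10.4733) = 3.42597

3.42597


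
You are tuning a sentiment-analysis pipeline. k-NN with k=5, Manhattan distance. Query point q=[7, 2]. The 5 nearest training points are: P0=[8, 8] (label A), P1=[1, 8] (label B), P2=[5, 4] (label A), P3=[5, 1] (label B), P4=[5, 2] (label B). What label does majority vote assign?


d(q,P0) = 7  (label A)
d(q,P1) = 12  (label B)
d(q,P2) = 4  (label A)
d(q,P3) = 3  (label B)
d(q,P4) = 2  (label B)
Votes: A=2, B=3
Majority → B

B


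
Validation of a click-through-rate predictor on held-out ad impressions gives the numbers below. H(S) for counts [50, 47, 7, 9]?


Probabilities: [50/113, 47/113, 7/113, 9/113] ≈ [0.4425, 0.4159, 0.0619, 0.0796]
H = -((50/113)·log₂(50/113) + (47/113)·log₂(47/113) + (7/113)·log₂(7/113) + (9/113)·log₂(9/113))
  = 1.5862 bits

1.5862 bits


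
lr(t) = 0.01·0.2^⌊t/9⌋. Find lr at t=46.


n_drops = ⌊46/9⌋ = 5
lr = 0.01·0.2^5 = 0.01·0.00032 = 0.0000032

0.0000032


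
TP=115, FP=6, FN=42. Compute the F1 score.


Precision = 115/121 = 0.9504
Recall = 115/157 = 0.7325
F1 = 2·P·R/(P+R) = 2·TP/(2·TP+FP+FN) = 230/(230+6+42) = 230/278 = 0.8273

0.8273


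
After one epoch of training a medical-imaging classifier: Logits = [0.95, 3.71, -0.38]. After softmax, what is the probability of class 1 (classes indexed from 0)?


Exponentials: e^0.95=2.5857, e^3.71=40.8538, e^-0.38=0.6839
Sum = 44.1234
Softmax = [0.0586, 0.9259, 0.0155]
p[1] = 40.8538/44.1234 = 0.9259

0.9259


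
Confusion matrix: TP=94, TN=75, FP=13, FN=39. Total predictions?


Total = TP + TN + FP + FN
= 94 + 75 + 13 + 39
= 221
(Predicted positive: 107, predicted negative: 114)

221


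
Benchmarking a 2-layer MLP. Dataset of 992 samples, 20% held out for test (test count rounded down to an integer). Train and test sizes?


Test = ⌊992·20/100⌋ = 198
Train = 992 - 198 = 794

Train: 794, Test: 198


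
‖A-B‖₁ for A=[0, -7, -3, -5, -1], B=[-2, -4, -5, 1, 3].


d = |0+ 2| + |-7+ 4| + |-3+ 5| + |-5-1| + |-1-3|
  = 2 + 3 + 2 + 6 + 4
  = 17

17


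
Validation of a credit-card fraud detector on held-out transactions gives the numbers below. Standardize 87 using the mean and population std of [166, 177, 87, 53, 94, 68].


μ = 107.5, σ = 47.2326
z = (87 - 107.5)/47.2326 = -0.434

-0.434


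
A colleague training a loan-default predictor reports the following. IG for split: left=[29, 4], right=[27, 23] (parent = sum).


Parent = [56, 27], H_parent = 0.9101
H_left = 0.5328 (n=33), H_right = 0.9954 (n=50)
H_children = (33/83)·0.5328 + (50/83)·0.9954 = 0.8115
IG = 0.9101 - 0.8115 = 0.0986

0.0986


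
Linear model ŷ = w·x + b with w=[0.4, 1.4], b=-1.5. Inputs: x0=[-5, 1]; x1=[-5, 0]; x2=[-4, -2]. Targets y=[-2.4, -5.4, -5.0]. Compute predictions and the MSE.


ŷ0 = (0.4)·(-5) + (1.4)·(1) - 1.5 = -2.1
ŷ1 = (0.4)·(-5) + (1.4)·(0) - 1.5 = -3.5
ŷ2 = (0.4)·(-4) + (1.4)·(-2) - 1.5 = -5.9
errors² = [0.09, 3.61, 0.81]
MSE = 4.5100/3 = 1.5033

1.5033


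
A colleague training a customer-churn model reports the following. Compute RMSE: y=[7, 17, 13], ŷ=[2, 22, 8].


MSE = 75/3 = 25
RMSE = √(75/3) = 5.0

5.0


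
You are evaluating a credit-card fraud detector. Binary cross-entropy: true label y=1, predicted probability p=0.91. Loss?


BCE = -[y·ln(p) + (1-y)·ln(1-p)]
= -1·ln(0.91) - 0
= -ln(0.91) = 0.0943

0.0943


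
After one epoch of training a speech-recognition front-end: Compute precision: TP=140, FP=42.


Precision = TP/(TP+FP)
= 140/(140+42)
= 140/182 = 76.92%

76.92%


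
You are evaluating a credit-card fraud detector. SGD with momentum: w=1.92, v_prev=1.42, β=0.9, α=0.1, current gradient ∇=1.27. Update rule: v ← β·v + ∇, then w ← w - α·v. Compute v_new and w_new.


v_new = 0.9·1.42 + 1.27 = 1.278 + 1.27 = 2.548
w_new = 1.92 - 0.1·2.548 = 1.92 - 0.2548 = 1.6652

v_new=2.548, w_new=1.6652


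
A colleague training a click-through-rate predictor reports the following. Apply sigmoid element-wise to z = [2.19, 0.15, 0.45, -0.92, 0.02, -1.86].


σ(2.19) = 1/(1+e^-2.19) = 0.8993
σ(0.15) = 1/(1+e^-0.15) = 0.5374
σ(0.45) = 1/(1+e^-0.45) = 0.6106
σ(-0.92) = 1/(1+e^0.92) = 0.285
σ(0.02) = 1/(1+e^-0.02) = 0.505
σ(-1.86) = 1/(1+e^1.86) = 0.1347
result = [0.8993, 0.5374, 0.6106, 0.285, 0.505, 0.1347]

[0.8993, 0.5374, 0.6106, 0.285, 0.505, 0.1347]


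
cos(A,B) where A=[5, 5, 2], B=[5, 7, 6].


A·B = 5·5 + 5·7 + 2·6 = 72
‖A‖ = √54 = 7.3485, ‖B‖ = √110 = 10.4881
cos = 72/(√54·√110) = 72/√5940 = 0.9342

0.9342


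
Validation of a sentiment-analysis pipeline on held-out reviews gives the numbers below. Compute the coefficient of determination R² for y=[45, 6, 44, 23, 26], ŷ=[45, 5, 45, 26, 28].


ȳ = 28.8
SS_res = Σ(y-ŷ)² = 15
SS_tot = Σ(y-ȳ)² = 1054.8
R² = 1 - SS_res/SS_tot = 1 - 0.0142 = 0.9858

0.9858


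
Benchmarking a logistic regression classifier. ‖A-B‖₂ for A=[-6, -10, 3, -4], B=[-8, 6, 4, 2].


d = √((-6+ 8)² + (-10-6)² + (3-4)² + (-4-2)²)
  = √(4 + 256 + 1 + 36)
  = √297 = 17.2337

17.2337


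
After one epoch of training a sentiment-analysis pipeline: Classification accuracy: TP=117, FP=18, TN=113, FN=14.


Accuracy = (TP+TN)/(TP+TN+FP+FN)
= (117+113)/(262)
= 230/262 = 87.79%

87.79%


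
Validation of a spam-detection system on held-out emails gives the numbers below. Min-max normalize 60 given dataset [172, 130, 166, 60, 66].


min=60, max=172
(60-60)/(172-60) = 0/112 = 0.0

0.0


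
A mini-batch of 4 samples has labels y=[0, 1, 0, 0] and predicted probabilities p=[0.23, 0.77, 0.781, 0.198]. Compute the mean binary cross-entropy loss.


L[0] = -ln(1-0.23) = -ln(0.77) = 0.2614
L[1] = -ln(0.77) = 0.2614
L[2] = -ln(1-0.781) = -ln(0.219) = 1.5187
L[3] = -ln(1-0.198) = -ln(0.802) = 0.2206
mean = (0.2614 + 0.2614 + 1.5187 + 0.2206)/4 = 0.5655

0.5655


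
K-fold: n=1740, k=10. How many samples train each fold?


Fold size = 1740/10 = 174
Training per fold = 1740 - 174 = 1566

1566


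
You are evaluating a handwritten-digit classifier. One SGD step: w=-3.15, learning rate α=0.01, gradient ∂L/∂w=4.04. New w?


w_new = w - α·∇
= -3.15 - 0.01·4.04
= -3.15 - 0.0404
= -3.1904

-3.1904


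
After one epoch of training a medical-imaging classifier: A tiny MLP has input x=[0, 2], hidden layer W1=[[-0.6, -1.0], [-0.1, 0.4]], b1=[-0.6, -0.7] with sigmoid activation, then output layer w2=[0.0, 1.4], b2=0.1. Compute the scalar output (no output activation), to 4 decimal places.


z1[0] = (-0.6)·(0) + (-1.0)·(2) - 0.6 = -2.6
z1[1] = (-0.1)·(0) + (0.4)·(2) - 0.7 = 0.1
h = sigmoid(z1) = [0.0691, 0.525]
output = (0.0)·(0.0691) + (1.4)·(0.525) + 0.1 = 0.835

0.835


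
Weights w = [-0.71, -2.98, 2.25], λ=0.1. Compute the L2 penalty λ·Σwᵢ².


‖w‖₂² = (-0.71)² + (-2.98)² + (2.25)²
     = 0.5041 + 8.8804 + 5.0625
     = 14.447
λ·‖w‖₂² = 0.1·14.447 = 1.4447

1.4447


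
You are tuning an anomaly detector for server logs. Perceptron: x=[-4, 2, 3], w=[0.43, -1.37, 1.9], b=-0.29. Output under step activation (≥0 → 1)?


z = (-4)·(0.43) + (2)·(-1.37) + (3)·(1.9) - 0.29
  = 0.95
step(z) = 1 (z≥0)

1


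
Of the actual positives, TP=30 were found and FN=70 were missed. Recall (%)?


Recall = TP/(TP+FN)
= 30/(30+70)
= 30/100 = 30.0%

30.0%


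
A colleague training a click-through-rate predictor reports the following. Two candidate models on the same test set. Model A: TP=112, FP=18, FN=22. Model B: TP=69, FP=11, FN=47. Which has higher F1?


Model A: P=112/130=0.8615, R=112/134=0.8358, F1=2PR/(P+R)=2TP/(2TP+FP+FN)=224/264=0.8485
Model B: P=69/80=0.8625, R=69/116=0.5948, F1=2PR/(P+R)=2TP/(2TP+FP+FN)=138/196=0.7041
0.8485 > 0.7041 → Model A

Model A


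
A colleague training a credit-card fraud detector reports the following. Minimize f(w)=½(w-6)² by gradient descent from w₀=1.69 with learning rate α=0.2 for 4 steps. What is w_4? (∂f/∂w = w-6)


step 1: grad = 1.69-6 = -4.31; w = 1.69 - 0.2·(-4.31) = 2.552
step 2: grad = 2.552-6 = -3.448; w = 2.552 - 0.2·(-3.448) = 3.2416
step 3: grad = 3.2416-6 = -2.7584; w = 3.2416 - 0.2·(-2.7584) = 3.79328
step 4: grad = 3.79328-6 = -2.20672; w = 3.79328 - 0.2·(-2.20672) = 4.234624

4.234624


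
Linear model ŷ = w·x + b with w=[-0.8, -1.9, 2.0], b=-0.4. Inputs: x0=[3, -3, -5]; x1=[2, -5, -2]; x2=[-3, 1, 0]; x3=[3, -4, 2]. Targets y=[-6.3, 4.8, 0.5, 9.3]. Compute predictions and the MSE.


ŷ0 = (-0.8)·(3) + (-1.9)·(-3) + (2.0)·(-5) - 0.4 = -7.1
ŷ1 = (-0.8)·(2) + (-1.9)·(-5) + (2.0)·(-2) - 0.4 = 3.5
ŷ2 = (-0.8)·(-3) + (-1.9)·(1) + (2.0)·(0) - 0.4 = 0.1
ŷ3 = (-0.8)·(3) + (-1.9)·(-4) + (2.0)·(2) - 0.4 = 8.8
errors² = [0.64, 1.69, 0.16, 0.25]
MSE = 2.7400/4 = 0.685

0.685


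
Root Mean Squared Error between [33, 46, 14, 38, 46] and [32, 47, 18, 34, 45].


MSE = 35/5 = 7
RMSE = √(35/5) = 2.6458

2.6458


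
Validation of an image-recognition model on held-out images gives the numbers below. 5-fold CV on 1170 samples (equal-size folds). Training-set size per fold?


Fold size = 1170/5 = 234
Training per fold = 1170 - 234 = 936

936


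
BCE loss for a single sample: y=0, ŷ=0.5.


BCE = -[y·ln(p) + (1-y)·ln(1-p)]
= -0 - 1·ln(1-0.5)
= -ln(0.5) = 0.6931

0.6931


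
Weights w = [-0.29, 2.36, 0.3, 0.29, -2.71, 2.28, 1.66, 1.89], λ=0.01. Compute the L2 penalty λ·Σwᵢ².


‖w‖₂² = (-0.29)² + (2.36)² + (0.3)² + (0.29)² + (-2.71)² + (2.28)² + (1.66)² + (1.89)²
     = 0.0841 + 5.5696 + 0.09 + 0.0841 + 7.3441 + 5.1984 + 2.7556 + 3.5721
     = 24.698
λ·‖w‖₂² = 0.01·24.698 = 0.24698

0.24698


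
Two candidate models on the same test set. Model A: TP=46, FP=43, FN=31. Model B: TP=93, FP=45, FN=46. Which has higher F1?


Model A: P=46/89=0.5169, R=46/77=0.5974, F1=2PR/(P+R)=2TP/(2TP+FP+FN)=92/166=0.5542
Model B: P=93/138=0.6739, R=93/139=0.6691, F1=2PR/(P+R)=2TP/(2TP+FP+FN)=186/277=0.6715
0.5542 < 0.6715 → Model B

Model B


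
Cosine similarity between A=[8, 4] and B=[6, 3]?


A·B = 8·6 + 4·3 = 60
‖A‖ = √80 = 8.9443, ‖B‖ = √45 = 6.7082
cos = 60/(√80·√45) = 60/√3600 = 1.0

1.0


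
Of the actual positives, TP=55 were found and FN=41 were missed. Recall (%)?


Recall = TP/(TP+FN)
= 55/(55+41)
= 55/96 = 57.29%

57.29%


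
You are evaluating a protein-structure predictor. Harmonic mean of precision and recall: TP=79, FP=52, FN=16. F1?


Precision = 79/131 = 0.6031
Recall = 79/95 = 0.8316
F1 = 2·P·R/(P+R) = 2·TP/(2·TP+FP+FN) = 158/(158+52+16) = 158/226 = 0.6991

0.6991


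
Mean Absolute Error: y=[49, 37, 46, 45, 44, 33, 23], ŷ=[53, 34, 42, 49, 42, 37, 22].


Absolute errors: |49-53|=4, |37-34|=3, |46-42|=4, |45-49|=4, |44-42|=2, |33-37|=4, |23-22|=1
Sum = 22
MAE = 22/7 = 22/7

22/7


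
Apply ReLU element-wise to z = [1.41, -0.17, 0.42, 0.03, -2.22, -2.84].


ReLU(1.41) = max(0, 1.41) = 1.41
ReLU(-0.17) = max(0, -0.17) = 0.0
ReLU(0.42) = max(0, 0.42) = 0.42
ReLU(0.03) = max(0, 0.03) = 0.03
ReLU(-2.22) = max(0, -2.22) = 0.0
ReLU(-2.84) = max(0, -2.84) = 0.0
result = [1.41, 0.0, 0.42, 0.03, 0.0, 0.0]

[1.41, 0.0, 0.42, 0.03, 0.0, 0.0]


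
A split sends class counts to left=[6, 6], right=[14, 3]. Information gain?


Parent = [20, 9], H_parent = 0.8936
H_left = 1 (n=12), H_right = 0.6723 (n=17)
H_children = (12/29)·1 + (17/29)·0.6723 = 0.8079
IG = 0.8936 - 0.8079 = 0.0857

0.0857


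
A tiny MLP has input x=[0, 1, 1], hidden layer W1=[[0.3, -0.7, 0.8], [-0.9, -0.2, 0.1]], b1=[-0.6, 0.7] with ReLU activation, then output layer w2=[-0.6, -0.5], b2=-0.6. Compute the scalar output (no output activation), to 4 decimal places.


z1[0] = (0.3)·(0) + (-0.7)·(1) + (0.8)·(1) - 0.6 = -0.5
z1[1] = (-0.9)·(0) + (-0.2)·(1) + (0.1)·(1) + 0.7 = 0.6
h = ReLU(z1) = [0.0, 0.6]
output = (-0.6)·(0.0) + (-0.5)·(0.6) - 0.6 = -0.9

-0.9


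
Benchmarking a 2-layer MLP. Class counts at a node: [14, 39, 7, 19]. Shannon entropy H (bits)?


Probabilities: [14/79, 39/79, 7/79, 19/79] ≈ [0.1772, 0.4937, 0.0886, 0.2405]
H = -((14/79)·log₂(14/79) + (39/79)·log₂(39/79) + (7/79)·log₂(7/79) + (19/79)·log₂(19/79))
  = 1.7494 bits

1.7494 bits


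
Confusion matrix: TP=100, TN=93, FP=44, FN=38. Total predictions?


Total = TP + TN + FP + FN
= 100 + 93 + 44 + 38
= 275
(Predicted positive: 144, predicted negative: 131)

275


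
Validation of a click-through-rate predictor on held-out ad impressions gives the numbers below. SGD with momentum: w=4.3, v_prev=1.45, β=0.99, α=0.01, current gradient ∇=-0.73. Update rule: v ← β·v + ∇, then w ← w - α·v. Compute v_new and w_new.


v_new = 0.99·1.45 - 0.73 = 1.4355 - 0.73 = 0.7055
w_new = 4.3 - 0.01·0.7055 = 4.3 - 0.007055 = 4.292945

v_new=0.7055, w_new=4.292945


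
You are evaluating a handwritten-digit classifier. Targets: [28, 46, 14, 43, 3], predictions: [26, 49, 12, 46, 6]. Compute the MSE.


Squared errors: (28-26)²=4, (46-49)²=9, (14-12)²=4, (43-46)²=9, (3-6)²=9
Sum = 35
MSE = 35/5 = 7

7


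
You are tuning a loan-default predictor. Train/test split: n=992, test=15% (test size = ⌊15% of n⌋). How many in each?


Test = ⌊992·15/100⌋ = 148
Train = 992 - 148 = 844

Train: 844, Test: 148


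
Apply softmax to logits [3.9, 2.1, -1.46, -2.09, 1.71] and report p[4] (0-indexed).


Exponentials: e^3.9=49.4024, e^2.1=8.1662, e^-1.46=0.2322, e^-2.09=0.1237, e^1.71=5.529
Sum = 63.4535
Softmax = [0.7786, 0.1287, 0.0037, 0.0019, 0.0871]
p[4] = 5.529/63.4535 = 0.0871

0.0871


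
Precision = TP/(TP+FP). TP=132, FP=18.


Precision = TP/(TP+FP)
= 132/(132+18)
= 132/150 = 88.0%

88.0%


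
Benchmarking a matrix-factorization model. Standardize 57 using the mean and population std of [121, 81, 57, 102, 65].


μ = 85.2, σ = 23.6
z = (57 - 85.2)/23.6 = -1.1949

-1.1949


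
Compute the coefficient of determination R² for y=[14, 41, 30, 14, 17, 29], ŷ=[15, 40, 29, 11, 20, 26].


ȳ = 24.1667
SS_res = Σ(y-ŷ)² = 30
SS_tot = Σ(y-ȳ)² = 598.83
R² = 1 - SS_res/SS_tot = 1 - 0.0501 = 0.9499

0.9499


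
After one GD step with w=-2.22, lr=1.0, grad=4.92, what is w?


w_new = w - α·∇
= -2.22 - 1.0·4.92
= -2.22 - 4.92
= -7.14

-7.14
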